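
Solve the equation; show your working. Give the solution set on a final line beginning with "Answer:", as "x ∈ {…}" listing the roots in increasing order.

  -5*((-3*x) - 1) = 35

Step 1. [-5*((-3*x) - 1) = 35] divide by the outer -5. So div: (-3*x) - 1 = -7.
Step 2. [(-3*x) - 1 = -7] add 1: x sits inside (… - 1), so sub: -3*x = -6.
Step 3. [-3*x = -6] -3·(inner) — divide through by -3 ⇒ div: x = 2.

Answer: x ∈ {2}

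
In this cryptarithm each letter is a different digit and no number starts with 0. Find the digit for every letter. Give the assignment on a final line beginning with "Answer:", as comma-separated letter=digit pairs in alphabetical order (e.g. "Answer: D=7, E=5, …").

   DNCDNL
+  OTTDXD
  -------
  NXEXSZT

Step 1. [col 1: L + D ≡ T (mod 10)] several values work for D in column 1 (L + D ≡ T (mod 10), carry-in 0); try D=4, so D=4.
Step 2. [col 1: L + D ≡ T (mod 10)] column 1 (L + D ≡ T (mod 10), carry-in 0) doesn't pin L yet; pick L=9 and continue, so L=9.
Step 3. [N] the sum has 7 digits but both addends have 6; that extra leading digit N is the final carry, namely 1, so N=1.
Step 4. [col 1: L + D ≡ T (mod 10)] from column 1 (L=9, D=4, carry-in 0, digits 1,4,9 already taken and all letters distinct): T must equal 3. So T=3.
Step 5. [col 2: N + X ≡ Z (mod 10)] several values work for X in column 2 (N + X ≡ Z (mod 10), carry-in 1); try X=0, so X=0.
Step 6. [col 2: N + X ≡ Z (mod 10)] column 2 reads N+X+carry(1)=Z with N=1, X=0; with digits 0,1,3,4,9 already taken and all letters distinct, the only value for Z is 2. So Z=2.
Step 7. [col 3: D + D ≡ S (mod 10)] column 3 reads D+D+carry(0)=S with D=4; with digits 0,1,2,3,4,9 already taken and all letters distinct, the only value for S is 8, so S=8.
Step 8. [col 4: C + T ≡ X (mod 10)] column 4 reads C+T+carry(0)=X with T=3, X=0; with digits 0,1,2,3,4,8,9 already taken and all letters distinct, the only value for C is 7. So C=7.
Step 9. [col 5: N + T ≡ E (mod 10)] column 5: given N=1, T=3, carry-in 1, and digits 0,1,2,3,4,7,8,9 already taken and all letters distinct, N+T≡E (mod 10) forces E=5, so E=5.
Step 10. [col 6: D + O ≡ X (mod 10)] from column 6 (D=4, X=0, carry-in 0, digits 0,1,2,3,4,5,7,8,9 already taken and all letters distinct): O must equal 6. So O=6.

Answer: C=7, D=4, E=5, L=9, N=1, O=6, S=8, T=3, X=0, Z=2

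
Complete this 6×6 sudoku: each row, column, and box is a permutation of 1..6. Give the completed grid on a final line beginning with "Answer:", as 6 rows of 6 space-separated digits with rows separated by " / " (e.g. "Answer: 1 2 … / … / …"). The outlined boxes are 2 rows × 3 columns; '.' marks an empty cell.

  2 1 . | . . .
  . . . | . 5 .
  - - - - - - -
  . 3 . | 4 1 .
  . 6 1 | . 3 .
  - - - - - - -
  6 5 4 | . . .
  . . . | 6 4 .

Step 1. [r6c6∈{1,2,3,5}] 5 has one home in row 6: r6c6, so r6c6=5.
Step 2. [r1c4∈{3}] r1c4 has the single candidate 3. So r1c4=3.
Step 3. [r4c6∈{2}] r4c6's peers cover all but 2 ⇒ r4c6=2.
Step 4. [r1c5∈{6}] r1c5's peers cover all but 6 ⇒ r1c5=6.
Step 5. [r2c4∈{1,2}] in row 2, 2 fits only at r2c4, so r2c4=2.
Step 6. [r2c2∈{4}] r2c2's peers cover all but 4, so r2c2=4.
Step 7. [r3c1∈{5}] r3c1's peers cover all but 5 ⇒ r3c1=5.
Step 8. [r2c1∈{3}] r2c1 is down to just 3, so r2c1=3.
Step 9. [r6c3∈{2,3}] in row 6, 3 fits only at r6c3. So r6c3=3.
Step 10. [r5c4∈{1}] only 1 remains possible at r5c4. So r5c4=1.
Step 11. [r5c5∈{2}] only 2 remains possible at r5c5. So r5c5=2.
Step 12. [r5c6∈{3}] only 3 remains possible at r5c6, so r5c6=3.
Step 13. [r4c4∈{5}] r4c4's peers cover all but 5, so r4c4=5.
Step 14. [r6c2∈{2}] r6c2 has the single candidate 2 ⇒ r6c2=2.
Step 15. [r1c6∈{4}] r1c6's peers cover all but 4, so r1c6=4.
Step 16. [r3c3∈{2}] nothing but 2 survives at r3c3. So r3c3=2.
Step 17. [r2c6∈{1}] r2c6 is down to just 1. So r2c6=1.
Step 18. [r2c3∈{6}] r2c3 is down to just 6 ⇒ r2c3=6.
Step 19. [r3c6∈{6}] only 6 remains possible at r3c6. So r3c6=6.
Step 20. [r1c3∈{5}] only 5 remains possible at r1c3 ⇒ r1c3=5.
Step 21. [r6c1∈{1}] only 1 remains possible at r6c1 ⇒ r6c1=1.
Step 22. [r4c1∈{4}] r4c1 has the single candidate 4. So r4c1=4.

Answer: 2 1 5 3 6 4 / 3 4 6 2 5 1 / 5 3 2 4 1 6 / 4 6 1 5 3 2 / 6 5 4 1 2 3 / 1 2 3 6 4 5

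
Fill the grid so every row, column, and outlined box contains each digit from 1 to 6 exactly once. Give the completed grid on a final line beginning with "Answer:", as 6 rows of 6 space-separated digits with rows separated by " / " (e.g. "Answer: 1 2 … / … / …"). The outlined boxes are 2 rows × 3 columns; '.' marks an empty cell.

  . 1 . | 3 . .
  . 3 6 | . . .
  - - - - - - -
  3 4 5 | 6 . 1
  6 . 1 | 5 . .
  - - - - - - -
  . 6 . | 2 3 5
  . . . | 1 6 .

Step 1. [r6c6∈{4}] r6c6's peers cover all but 4 ⇒ r6c6=4.
Step 2. [r2c6∈{2}] r2c6's peers cover all but 2. So r2c6=2.
Step 3. [r4c5∈{2,4}] r4c5 is the only open cell in row 4 admitting 4 ⇒ r4c5=4.
Step 4. [r1c5∈{5}] only 5 remains possible at r1c5 ⇒ r1c5=5.
Step 5. [r2c1∈{4,5}] row 2 places 5 nowhere but r2c1. So r2c1=5.
Step 6. [r6c1∈{2}] only 2 remains possible at r6c1. So r6c1=2.
Step 7. [r1c1∈{4}] r1c1's peers cover all but 4. So r1c1=4.
Step 8. [r5c3∈{4}] r5c3's peers cover all but 4. So r5c3=4.
Step 9. [r1c6∈{6}] only 6 remains possible at r1c6, so r1c6=6.
Step 10. [r6c2∈{5}] nothing but 5 survives at r6c2. So r6c2=5.
Step 11. [r1c3∈{2}] r1c3's peers cover all but 2 ⇒ r1c3=2.
Step 12. [r2c5∈{1}] r2c5 has the single candidate 1, so r2c5=1.
Step 13. [r5c1∈{1}] only 1 remains possible at r5c1, so r5c1=1.
Step 14. [r4c6∈{3}] r4c6 is down to just 3 ⇒ r4c6=3.
Step 15. [r3c5∈{2}] r3c5's peers cover all but 2 ⇒ r3c5=2.
Step 16. [r6c3∈{3}] only 3 remains possible at r6c3. So r6c3=3.
Step 17. [r4c2∈{2}] nothing but 2 survives at r4c2 ⇒ r4c2=2.
Step 18. [r2c4∈{4}] only 4 remains possible at r2c4. So r2c4=4.

Answer: 4 1 2 3 5 6 / 5 3 6 4 1 2 / 3 4 5 6 2 1 / 6 2 1 5 4 3 / 1 6 4 2 3 5 / 2 5 3 1 6 4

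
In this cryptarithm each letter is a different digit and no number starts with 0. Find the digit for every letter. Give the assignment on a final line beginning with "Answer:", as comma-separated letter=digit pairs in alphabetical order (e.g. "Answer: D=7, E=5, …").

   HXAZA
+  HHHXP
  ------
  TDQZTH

Step 1. [col 1: A + P ≡ H (mod 10)] no forcing yet in column 1 (carry-in 0); A=8 is free and consistent — try it. So A=8.
Step 2. [T] T is the leading digit of a 6-digit sum of two 5-digit numbers; the final carry is exactly 1 ⇒ T=1.
Step 3. [col 1: A + P ≡ H (mod 10)] P=9 is one option consistent with column 1 (A + P ≡ H (mod 10), carry-in 0) — take it, so P=9.
Step 4. [col 1: A + P ≡ H (mod 10)] column 1: given A=8, P=9, carry-in 0, and digits 1,8,9 already taken and all letters distinct, A+P≡H (mod 10) forces H=7 ⇒ H=7.
Step 5. [col 2: Z + X ≡ T (mod 10)] Z=6 is one option consistent with column 2 (Z + X ≡ T (mod 10), carry-in 1) — take it, so Z=6.
Step 6. [col 2: Z + X ≡ T (mod 10)] column 2: given Z=6, T=1, carry-in 1, and digits 1,6,7,8,9 already taken and all letters distinct, Z+X≡T (mod 10) forces X=4, so X=4.
Step 7. [col 4: X + H ≡ Q (mod 10)] column 4: given X=4, H=7, carry-in 1, and digits 1,4,6,7,8,9 already taken and all letters distinct, X+H≡Q (mod 10) forces Q=2 ⇒ Q=2.
Step 8. [col 5: H + H ≡ D (mod 10)] in column 5 we have H+H≡D with carry-in 1; given H=7 and digits 1,2,4,6,7,8,9 already taken and all letters distinct, that pins D to 5, so D=5.

Answer: A=8, D=5, H=7, P=9, Q=2, T=1, X=4, Z=6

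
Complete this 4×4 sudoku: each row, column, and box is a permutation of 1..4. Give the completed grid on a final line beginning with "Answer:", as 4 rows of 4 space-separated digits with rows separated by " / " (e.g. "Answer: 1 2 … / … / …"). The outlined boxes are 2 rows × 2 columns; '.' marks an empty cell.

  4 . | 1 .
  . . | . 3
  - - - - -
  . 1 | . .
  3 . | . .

Step 1. [r1c4∈{2}] nothing but 2 survives at r1c4. So r1c4=2.
Step 2. [r3c4∈{4}] r3c4 is down to just 4, so r3c4=4.
Step 3. [r3c1∈{2}] r3c1 is down to just 2, so r3c1=2.
Step 4. [r4c2∈{4}] only 4 remains possible at r4c2 ⇒ r4c2=4.
Step 5. [r2c1∈{1}] nothing but 1 survives at r2c1. So r2c1=1.
Step 6. [r4c4∈{1}] r4c4 has the single candidate 1, so r4c4=1.
Step 7. [r1c2∈{3}] r1c2's peers cover all but 3 ⇒ r1c2=3.
Step 8. [r3c3∈{3}] r3c3's peers cover all but 3. So r3c3=3.
Step 9. [r2c3∈{4}] nothing but 4 survives at r2c3 ⇒ r2c3=4.
Step 10. [r4c3∈{2}] nothing but 2 survives at r4c3, so r4c3=2.
Step 11. [r2c2∈{2}] r2c2 is down to just 2. So r2c2=2.

Answer: 4 3 1 2 / 1 2 4 3 / 2 1 3 4 / 3 4 2 1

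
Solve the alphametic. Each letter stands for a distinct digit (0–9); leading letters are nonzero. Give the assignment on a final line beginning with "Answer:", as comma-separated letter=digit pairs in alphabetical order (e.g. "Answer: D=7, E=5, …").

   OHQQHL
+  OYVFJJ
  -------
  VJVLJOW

Step 1. [col 1: L + J ≡ W (mod 10)] several values work for J in column 1 (L + J ≡ W (mod 10), carry-in 0); try J=3. So J=3.
Step 2. [V] the sum has 7 digits but both addends have 6; that extra leading digit V is the final carry, namely 1, so V=1.
Step 3. [col 1: L + J ≡ W (mod 10)] no forcing yet in column 1 (carry-in 0); L=7 is free and consistent — try it ⇒ L=7.
Step 4. [col 1: L + J ≡ W (mod 10)] from column 1 (L=7, J=3, carry-in 0, digits 1,3,7 already taken and all letters distinct): W must equal 0, so W=0.
Step 5. [col 2: H + J ≡ O (mod 10)] O=6 is one option consistent with column 2 (H + J ≡ O (mod 10), carry-in 1) — take it, so O=6.
Step 6. [col 2: H + J ≡ O (mod 10)] in column 2 we have H+J≡O with carry-in 1; given J=3, O=6 and digits 0,1,3,6,7 already taken and all letters distinct, that pins H to 2. So H=2.
Step 7. [col 3: Q + F ≡ J (mod 10)] no forcing yet in column 3 (carry-in 0); Q=5 is free and consistent — try it, so Q=5.
Step 8. [col 3: Q + F ≡ J (mod 10)] from column 3 (Q=5, J=3, carry-in 0, digits 0,1,2,3,5,6,7 already taken and all letters distinct): F must equal 8 ⇒ F=8.
Step 9. [col 5: H + Y ≡ V (mod 10)] column 5: given H=2, V=1, carry-in 0, and digits 0,1,2,3,5,6,7,8 already taken and all letters distinct, H+Y≡V (mod 10) forces Y=9 ⇒ Y=9.

Answer: F=8, H=2, J=3, L=7, O=6, Q=5, V=1, W=0, Y=9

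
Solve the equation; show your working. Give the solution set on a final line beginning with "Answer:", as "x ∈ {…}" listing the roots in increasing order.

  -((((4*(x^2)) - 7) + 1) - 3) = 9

Step 1. [-((((4*(x^2)) - 7) + 1) - 3) = 9] LHS negated; negate both sides ⇒ neg: (((4*(x^2)) - 7) + 1) - 3 = -9.
Step 2. [(((4*(x^2)) - 7) + 1) - 3 = -9] add 3: x sits inside (… - 3) ⇒ sub: ((4*(x^2)) - 7) + 1 = -6.
Step 3. [((4*(x^2)) - 7) + 1 = -6] 1 comes off first (subtract 1). So sub: (4*(x^2)) - 7 = -7.
Step 4. [(4*(x^2)) - 7 = -7] 7 comes off first (add 7). So sub: 4*(x^2) = 0.
Step 5. [4*(x^2) = 0] divide by the outer 4, so div: x^2 = 0.
Step 6. [x^2 = 0] LHS squared, RHS 0 ≥ 0: apply √ (±) ⇒ sqrt: x = 0.

Answer: x ∈ {0}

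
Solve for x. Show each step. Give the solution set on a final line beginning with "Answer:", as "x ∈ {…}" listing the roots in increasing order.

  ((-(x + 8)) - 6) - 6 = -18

Step 1. [((-(x + 8)) - 6) - 6 = -18] peel the -6: add 6 from each side, so sub: (-(x + 8)) - 6 = -12.
Step 2. [(-(x + 8)) - 6 = -12] peel the -6: add 6 from each side ⇒ sub: -(x + 8) = -6.
Step 3. [-(x + 8) = -6] flip signs both sides ⇒ neg: x + 8 = 6.
Step 4. [x + 8 = 6] peel the +8: subtract 8 from each side ⇒ sub: x = -2.

Answer: x ∈ {-2}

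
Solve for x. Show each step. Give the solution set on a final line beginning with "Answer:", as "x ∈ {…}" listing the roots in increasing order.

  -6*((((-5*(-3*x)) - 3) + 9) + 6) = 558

Step 1. [-6*((((-5*(-3*x)) - 3) + 9) + 6) = 558] LHS = -6·(…); ÷-6 both sides ⇒ div: (((-5*(-3*x)) - 3) + 9) + 6 = -93.
Step 2. [(((-5*(-3*x)) - 3) + 9) + 6 = -93] peel the +6: subtract 6 from each side ⇒ sub: ((-5*(-3*x)) - 3) + 9 = -99.
Step 3. [((-5*(-3*x)) - 3) + 9 = -99] +9 is outermost — subtract 9 both sides, so sub: (-5*(-3*x)) - 3 = -108.
Step 4. [(-5*(-3*x)) - 3 = -108] peel the -3: add 3 from each side, so sub: -5*(-3*x) = -105.
Step 5. [-5*(-3*x) = -105] LHS = -5·(…); ÷-5 both sides ⇒ div: -3*x = 21.
Step 6. [-3*x = 21] LHS = -3·(…); ÷-3 both sides, so div: x = -7.

Answer: x ∈ {-7}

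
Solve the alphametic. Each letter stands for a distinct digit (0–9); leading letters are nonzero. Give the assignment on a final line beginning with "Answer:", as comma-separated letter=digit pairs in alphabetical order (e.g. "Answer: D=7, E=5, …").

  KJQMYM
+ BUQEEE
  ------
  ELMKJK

Step 1. [col 1: M + E ≡ K (mod 10)] several values work for M in column 1 (M + E ≡ K (mod 10), carry-in 0); try M=5 ⇒ M=5.
Step 2. [col 1: M + E ≡ K (mod 10)] no forcing yet in column 1 (carry-in 0); E=8 is free and consistent — try it ⇒ E=8.
Step 3. [col 1: M + E ≡ K (mod 10)] in column 1 we have M+E≡K with carry-in 0; given M=5, E=8 and digits 5,8 already taken and all letters distinct, that pins K to 3. So K=3.
Step 4. [col 2: Y + E ≡ J (mod 10)] column 2 (Y + E ≡ J (mod 10), carry-in 1) doesn't pin J yet; pick J=9 and continue ⇒ J=9.
Step 5. [col 2: Y + E ≡ J (mod 10)] column 2: given E=8, J=9, carry-in 1, and digits 3,5,8,9 already taken and all letters distinct, Y+E≡J (mod 10) forces Y=0. So Y=0.
Step 6. [col 4: Q + Q ≡ M (mod 10)] several values work for Q in column 4 (Q + Q ≡ M (mod 10), carry-in 1); try Q=2. So Q=2.
Step 7. [col 5: J + U ≡ L (mod 10)] from column 5 (J=9, carry-in 0, digits 0,2,3,5,8,9 already taken and all letters distinct): U must equal 7. So U=7.
Step 8. [col 5: J + U ≡ L (mod 10)] column 5 reads J+U+carry(0)=L with J=9, U=7; with digits 0,2,3,5,7,8,9 already taken and all letters distinct, the only value for L is 6, so L=6.
Step 9. [col 6: K + B ≡ E (mod 10)] from column 6 (K=3, E=8, carry-in 1, digits 0,2,3,5,6,7,8,9 already taken and all letters distinct): B must equal 4, so B=4.

Answer: B=4, E=8, J=9, K=3, L=6, M=5, Q=2, U=7, Y=0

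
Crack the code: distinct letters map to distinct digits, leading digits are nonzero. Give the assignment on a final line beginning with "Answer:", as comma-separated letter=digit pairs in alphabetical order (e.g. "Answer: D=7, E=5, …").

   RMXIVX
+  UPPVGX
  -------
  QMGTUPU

Step 1. [Q] Q is the leading digit of a 7-digit sum of two 6-digit numbers; the final carry is exactly 1. So Q=1.
Step 2. [col 1: X + X ≡ U (mod 10)] column 1 (X + X ≡ U (mod 10), carry-in 0) doesn't pin X yet; pick X=7 and continue ⇒ X=7.
Step 3. [col 1: X + X ≡ U (mod 10)] column 1 reads X+X+carry(0)=U with X=7; with digits 1,7 already taken and all letters distinct, the only value for U is 4 ⇒ U=4.
Step 4. [col 2: V + G ≡ P (mod 10)] column 2 (V + G ≡ P (mod 10), carry-in 1) doesn't pin V yet; pick V=5 and continue, so V=5.
Step 5. [col 2: V + G ≡ P (mod 10)] G=6 is one option consistent with column 2 (V + G ≡ P (mod 10), carry-in 1) — take it. So G=6.
Step 6. [col 2: V + G ≡ P (mod 10)] in column 2 we have V+G≡P with carry-in 1; given V=5, G=6 and digits 1,4,5,6,7 already taken and all letters distinct, that pins P to 2, so P=2.
Step 7. [col 3: I + V ≡ U (mod 10)] column 3 reads I+V+carry(1)=U with V=5, U=4; with digits 1,2,4,5,6,7 already taken and all letters distinct, the only value for I is 8, so I=8.
Step 8. [col 4: X + P ≡ T (mod 10)] in column 4 we have X+P≡T with carry-in 1; given X=7, P=2 and digits 1,2,4,5,6,7,8 already taken and all letters distinct, that pins T to 0 ⇒ T=0.
Step 9. [col 5: M + P ≡ G (mod 10)] column 5: given P=2, G=6, carry-in 1, and digits 0,1,2,4,5,6,7,8 already taken and all letters distinct, M+P≡G (mod 10) forces M=3, so M=3.
Step 10. [col 6: R + U ≡ M (mod 10)] in column 6 we have R+U≡M with carry-in 0; given U=4, M=3 and digits 0,1,2,3,4,5,6,7,8 already taken and all letters distinct, that pins R to 9, so R=9.

Answer: G=6, I=8, M=3, P=2, Q=1, R=9, T=0, U=4, V=5, X=7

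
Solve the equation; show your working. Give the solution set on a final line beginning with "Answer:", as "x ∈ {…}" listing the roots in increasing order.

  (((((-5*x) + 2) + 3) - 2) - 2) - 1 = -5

Step 1. [(((((-5*x) + 2) + 3) - 2) - 2) - 1 = -5] the outer -1 inverts by adding 1, so sub: ((((-5*x) + 2) + 3) - 2) - 2 = -4.
Step 2. [((((-5*x) + 2) + 3) - 2) - 2 = -4] 2 comes off first (add 2), so sub: (((-5*x) + 2) + 3) - 2 = -2.
Step 3. [(((-5*x) + 2) + 3) - 2 = -2] 2 comes off first (add 2), so sub: ((-5*x) + 2) + 3 = 0.
Step 4. [((-5*x) + 2) + 3 = 0] +3 is outermost — subtract 3 both sides ⇒ sub: (-5*x) + 2 = -3.
Step 5. [(-5*x) + 2 = -3] the outer +2 inverts by subtracting 2 ⇒ sub: -5*x = -5.
Step 6. [-5*x = -5] -5·(inner) — divide through by -5, so div: x = 1.

Answer: x ∈ {1}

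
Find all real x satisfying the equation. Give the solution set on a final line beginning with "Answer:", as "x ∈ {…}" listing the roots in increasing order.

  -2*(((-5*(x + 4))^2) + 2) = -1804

Step 1. [-2*(((-5*(x + 4))^2) + 2) = -1804] -2·(inner) — divide through by -2, so div: ((-5*(x + 4))^2) + 2 = 902.
Step 2. [((-5*(x + 4))^2) + 2 = 902] peel the +2: subtract 2 from each side, so sub: (-5*(x + 4))^2 = 900.
Step 3. [(-5*(x + 4))^2 = 900] LHS squared, RHS 900 ≥ 0: apply √ (±) ⇒ sqrt: -5*(x + 4) = 30 or -30.
Step 4. [-5*(x + 4) = 30 or -30] -5 out front; divide by -5. So div: x + 4 = -6 or 6.
Step 5. [x + 4 = -6 or 6] peel the +4: subtract 4 from each side, so sub: x = -10 or 2.

Answer: x ∈ {-10, 2}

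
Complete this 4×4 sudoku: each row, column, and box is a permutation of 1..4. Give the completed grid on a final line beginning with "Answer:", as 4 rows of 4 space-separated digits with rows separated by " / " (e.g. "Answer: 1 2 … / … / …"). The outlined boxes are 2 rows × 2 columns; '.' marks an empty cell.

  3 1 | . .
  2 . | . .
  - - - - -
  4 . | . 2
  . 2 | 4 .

Step 1. [r3c3∈{1,3}] 1 has one home in row 3: r3c3 ⇒ r3c3=1.
Step 2. [r2c4∈{1,3,4}] row 2 places 1 nowhere but r2c4, so r2c4=1.
Step 3. [r1c4∈{4}] only 4 remains possible at r1c4, so r1c4=4.
Step 4. [r3c2∈{3}] r3c2 has the single candidate 3. So r3c2=3.
Step 5. [r4c4∈{3}] r4c4 has the single candidate 3 ⇒ r4c4=3.
Step 6. [r4c1∈{1}] nothing but 1 survives at r4c1. So r4c1=1.
Step 7. [r1c3∈{2}] r1c3's peers cover all but 2. So r1c3=2.
Step 8. [r2c2∈{4}] only 4 remains possible at r2c2, so r2c2=4.
Step 9. [r2c3∈{3}] r2c3 has the single candidate 3 ⇒ r2c3=3.

Answer: 3 1 2 4 / 2 4 3 1 / 4 3 1 2 / 1 2 4 3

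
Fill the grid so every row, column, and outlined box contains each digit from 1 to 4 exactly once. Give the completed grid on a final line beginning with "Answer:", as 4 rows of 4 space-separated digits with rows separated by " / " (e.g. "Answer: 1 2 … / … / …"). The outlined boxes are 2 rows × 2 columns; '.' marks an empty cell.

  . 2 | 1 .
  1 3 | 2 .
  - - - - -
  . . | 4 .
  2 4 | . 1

Step 1. [r1c4∈{3,4}] 3 has one home in row 1: r1c4 ⇒ r1c4=3.
Step 2. [r3c1∈{3}] r3c1 has the single candidate 3 ⇒ r3c1=3.
Step 3. [r4c3∈{3}] r4c3 is down to just 3, so r4c3=3.
Step 4. [r1c1∈{4}] r1c1 is down to just 4, so r1c1=4.
Step 5. [r3c2∈{1}] r3c2's peers cover all but 1. So r3c2=1.
Step 6. [r2c4∈{4}] r2c4's peers cover all but 4, so r2c4=4.
Step 7. [r3c4∈{2}] r3c4's peers cover all but 2 ⇒ r3c4=2.

Answer: 4 2 1 3 / 1 3 2 4 / 3 1 4 2 / 2 4 3 1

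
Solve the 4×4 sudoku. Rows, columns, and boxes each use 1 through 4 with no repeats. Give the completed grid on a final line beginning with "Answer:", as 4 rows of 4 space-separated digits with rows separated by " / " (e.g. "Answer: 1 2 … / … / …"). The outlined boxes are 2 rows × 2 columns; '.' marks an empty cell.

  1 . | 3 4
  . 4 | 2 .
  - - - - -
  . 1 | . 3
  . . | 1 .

Step 1. [r3c1∈{2,4}] r3c1 is the only open cell in row 3 admitting 2, so r3c1=2.
Step 2. [r2c1∈{3}] nothing but 3 survives at r2c1. So r2c1=3.
Step 3. [r2c4∈{1}] only 1 remains possible at r2c4 ⇒ r2c4=1.
Step 4. [r4c2∈{3}] r4c2's peers cover all but 3, so r4c2=3.
Step 5. [r3c3∈{4}] only 4 remains possible at r3c3 ⇒ r3c3=4.
Step 6. [r4c1∈{4}] r4c1's peers cover all but 4. So r4c1=4.
Step 7. [r4c4∈{2}] r4c4's peers cover all but 2, so r4c4=2.
Step 8. [r1c2∈{2}] r1c2's peers cover all but 2 ⇒ r1c2=2.

Answer: 1 2 3 4 / 3 4 2 1 / 2 1 4 3 / 4 3 1 2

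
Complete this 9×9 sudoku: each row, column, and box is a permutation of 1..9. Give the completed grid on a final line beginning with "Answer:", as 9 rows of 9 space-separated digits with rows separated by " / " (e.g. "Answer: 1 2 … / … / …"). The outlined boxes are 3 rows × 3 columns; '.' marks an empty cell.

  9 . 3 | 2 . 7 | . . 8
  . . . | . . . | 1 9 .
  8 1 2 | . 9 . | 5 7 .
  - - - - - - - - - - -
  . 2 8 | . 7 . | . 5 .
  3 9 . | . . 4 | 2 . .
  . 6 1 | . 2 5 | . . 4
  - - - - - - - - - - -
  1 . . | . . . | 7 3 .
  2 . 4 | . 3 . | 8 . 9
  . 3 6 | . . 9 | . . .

Step 1. [r3c4∈{3,4,6}] across row 3, 4 lands solely at r3c4 ⇒ r3c4=4.
Step 2. [r2c1∈{4,5,6,7}] col 1 places 6 nowhere but r2c1, so r2c1=6.
Step 3. [r9c1∈{5,7}] col 1 places 5 nowhere but r9c1 ⇒ r9c1=5.
Step 4. [r8c4∈{1,5,6,7}] in row 8, 5 fits only at r8c4, so r8c4=5.
Step 5. [r1c5∈{1,5,6}] in row 1, 1 fits only at r1c5 ⇒ r1c5=1.
Step 6. [r3c6∈{3,6}] across box 2, 6 lands solely at r3c6. So r3c6=6.
Step 7. [r9c8∈{1,2,4}] col 8 places 2 nowhere but r9c8, so r9c8=2.
Step 8. [r9c9∈{1}] only 1 remains possible at r9c9 ⇒ r9c9=1.
Step 9. [r7c2∈{8}] r7c2 is down to just 8 ⇒ r7c2=8.
Step 10. [r7c4∈{6}] only 6 remains possible at r7c4. So r7c4=6.
Step 11. [r1c8∈{4,6}] across col 8, 4 lands solely at r1c8 ⇒ r1c8=4.
Step 12. [r2c6∈{3,8}] col 6 places 8 nowhere but r2c6, so r2c6=8.
Step 13. [r4c6∈{1,3}] across col 6, 3 lands solely at r4c6, so r4c6=3.
Step 14. [r5c5∈{6,8}] r5c5 is the only open cell in col 5 admitting 6 ⇒ r5c5=6.
Step 15. [r5c3∈{5,7}] 5 has one home in row 5: r5c3 ⇒ r5c3=5.
Step 16. [r5c8∈{1,8}] across col 8, 1 lands solely at r5c8 ⇒ r5c8=1.
Step 17. [r5c4∈{8}] r5c4's peers cover all but 8. So r5c4=8.
Step 18. [r6c4∈{9}] r6c4 is down to just 9. So r6c4=9.
Step 19. [r2c2∈{4,5,7}] in row 2, 4 fits only at r2c2, so r2c2=4.
Step 20. [r9c7∈{4}] r9c7 is down to just 4 ⇒ r9c7=4.
Step 21. [r4c7∈{6,9}] across row 4, 9 lands solely at r4c7, so r4c7=9.
Step 22. [r2c4∈{3}] only 3 remains possible at r2c4 ⇒ r2c4=3.
Step 23. [r2c3∈{7}] r2c3 has the single candidate 7, so r2c3=7.
Step 24. [r6c1∈{7}] r6c1 has the single candidate 7. So r6c1=7.
Step 25. [r7c5∈{4}] r7c5 has the single candidate 4 ⇒ r7c5=4.
Step 26. [r2c9∈{2}] r2c9's peers cover all but 2, so r2c9=2.
Step 27. [r7c3∈{9}] r7c3 is down to just 9, so r7c3=9.
Step 28. [r8c2∈{7}] r8c2 has the single candidate 7 ⇒ r8c2=7.
Step 29. [r2c5∈{5}] nothing but 5 survives at r2c5. So r2c5=5.
Step 30. [r9c5∈{8}] only 8 remains possible at r9c5. So r9c5=8.
Step 31. [r5c9∈{7}] only 7 remains possible at r5c9. So r5c9=7.
Step 32. [r7c9∈{5}] nothing but 5 survives at r7c9. So r7c9=5.
Step 33. [r7c6∈{2}] only 2 remains possible at r7c6. So r7c6=2.
Step 34. [r6c7∈{3}] r6c7 is down to just 3 ⇒ r6c7=3.
Step 35. [r3c9∈{3}] only 3 remains possible at r3c9. So r3c9=3.
Step 36. [r8c6∈{1}] r8c6's peers cover all but 1. So r8c6=1.
Step 37. [r4c9∈{6}] nothing but 6 survives at r4c9. So r4c9=6.
Step 38. [r4c4∈{1}] r4c4 has the single candidate 1, so r4c4=1.
Step 39. [r8c8∈{6}] r8c8's peers cover all but 6 ⇒ r8c8=6.
Step 40. [r1c7∈{6}] nothing but 6 survives at r1c7 ⇒ r1c7=6.
Step 41. [r4c1∈{4}] r4c1's peers cover all but 4, so r4c1=4.
Step 42. [r1c2∈{5}] r1c2 is down to just 5 ⇒ r1c2=5.
Step 43. [r6c8∈{8}] r6c8 is down to just 8. So r6c8=8.
Step 44. [r9c4∈{7}] only 7 remains possible at r9c4 ⇒ r9c4=7.

Answer: 9 5 3 2 1 7 6 4 8 / 6 4 7 3 5 8 1 9 2 / 8 1 2 4 9 6 5 7 3 / 4 2 8 1 7 3 9 5 6 / 3 9 5 8 6 4 2 1 7 / 7 6 1 9 2 5 3 8 4 / 1 8 9 6 4 2 7 3 5 / 2 7 4 5 3 1 8 6 9 / 5 3 6 7 8 9 4 2 1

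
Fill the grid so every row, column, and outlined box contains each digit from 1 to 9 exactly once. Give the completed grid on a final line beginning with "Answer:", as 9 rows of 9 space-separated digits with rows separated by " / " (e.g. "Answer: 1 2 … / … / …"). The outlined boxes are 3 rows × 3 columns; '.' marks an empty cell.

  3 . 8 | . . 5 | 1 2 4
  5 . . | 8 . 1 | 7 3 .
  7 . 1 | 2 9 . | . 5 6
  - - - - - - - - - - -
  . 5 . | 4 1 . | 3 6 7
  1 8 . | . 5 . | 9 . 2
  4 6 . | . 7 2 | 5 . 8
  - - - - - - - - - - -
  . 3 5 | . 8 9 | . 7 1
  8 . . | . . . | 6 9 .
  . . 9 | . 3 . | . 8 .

Step 1. [r3c2∈{4}] only 4 remains possible at r3c2 ⇒ r3c2=4.
Step 2. [r7c4∈{6}] r7c4 is down to just 6. So r7c4=6.
Step 3. [r7c1∈{2}] only 2 remains possible at r7c1. So r7c1=2.
Step 4. [r8c3∈{4,7}] across col 3, 4 lands solely at r8c3. So r8c3=4.
Step 5. [r8c6∈{7}] r8c6 has the single candidate 7. So r8c6=7.
Step 6. [r5c4∈{3}] r5c4's peers cover all but 3, so r5c4=3.
Step 7. [r8c2∈{1}] r8c2 has the single candidate 1, so r8c2=1.
Step 8. [r8c4∈{5}] nothing but 5 survives at r8c4, so r8c4=5.
Step 9. [r2c3∈{2,6}] col 3 places 6 nowhere but r2c3. So r2c3=6.
Step 10. [r9c7∈{2,4}] row 9 places 2 nowhere but r9c7 ⇒ r9c7=2.
Step 11. [r2c2∈{2,9}] row 2 places 2 nowhere but r2c2 ⇒ r2c2=2.
Step 12. [r1c2∈{9}] nothing but 9 survives at r1c2. So r1c2=9.
Step 13. [r5c8∈{4}] nothing but 4 survives at r5c8 ⇒ r5c8=4.
Step 14. [r3c6∈{3}] only 3 remains possible at r3c6 ⇒ r3c6=3.
Step 15. [r5c3∈{7}] only 7 remains possible at r5c3. So r5c3=7.
Step 16. [r4c3∈{2}] nothing but 2 survives at r4c3, so r4c3=2.
Step 17. [r7c7∈{4}] nothing but 4 survives at r7c7, so r7c7=4.
Step 18. [r2c9∈{9}] r2c9's peers cover all but 9, so r2c9=9.
Step 19. [r1c5∈{6}] r1c5's peers cover all but 6. So r1c5=6.
Step 20. [r3c7∈{8}] r3c7's peers cover all but 8, so r3c7=8.
Step 21. [r9c2∈{7}] r9c2's peers cover all but 7. So r9c2=7.
Step 22. [r5c6∈{6}] r5c6's peers cover all but 6, so r5c6=6.
Step 23. [r1c4∈{7}] nothing but 7 survives at r1c4, so r1c4=7.
Step 24. [r9c1∈{6}] only 6 remains possible at r9c1 ⇒ r9c1=6.
Step 25. [r9c6∈{4}] r9c6's peers cover all but 4. So r9c6=4.
Step 26. [r9c9∈{5}] nothing but 5 survives at r9c9, so r9c9=5.
Step 27. [r4c1∈{9}] only 9 remains possible at r4c1. So r4c1=9.
Step 28. [r8c5∈{2}] only 2 remains possible at r8c5. So r8c5=2.
Step 29. [r2c5∈{4}] r2c5 has the single candidate 4 ⇒ r2c5=4.
Step 30. [r6c3∈{3}] r6c3's peers cover all but 3. So r6c3=3.
Step 31. [r6c8∈{1}] nothing but 1 survives at r6c8. So r6c8=1.
Step 32. [r8c9∈{3}] r8c9 has the single candidate 3. So r8c9=3.
Step 33. [r4c6∈{8}] r4c6's peers cover all but 8. So r4c6=8.
Step 34. [r9c4∈{1}] r9c4's peers cover all but 1 ⇒ r9c4=1.
Step 35. [r6c4∈{9}] only 9 remains possible at r6c4. So r6c4=9.

Answer: 3 9 8 7 6 5 1 2 4 / 5 2 6 8 4 1 7 3 9 / 7 4 1 2 9 3 8 5 6 / 9 5 2 4 1 8 3 6 7 / 1 8 7 3 5 6 9 4 2 / 4 6 3 9 7 2 5 1 8 / 2 3 5 6 8 9 4 7 1 / 8 1 4 5 2 7 6 9 3 / 6 7 9 1 3 4 2 8 5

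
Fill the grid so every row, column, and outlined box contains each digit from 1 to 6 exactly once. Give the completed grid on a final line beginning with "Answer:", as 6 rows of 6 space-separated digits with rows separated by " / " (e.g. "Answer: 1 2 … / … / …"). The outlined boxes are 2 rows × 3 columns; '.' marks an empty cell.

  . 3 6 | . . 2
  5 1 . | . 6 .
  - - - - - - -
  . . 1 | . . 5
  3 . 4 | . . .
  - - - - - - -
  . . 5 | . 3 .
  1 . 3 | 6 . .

Step 1. [r6c6∈{4}] r6c6 is down to just 4 ⇒ r6c6=4.
Step 2. [r6c2∈{2}] nothing but 2 survives at r6c2. So r6c2=2.
Step 3. [r2c4∈{3,4}] row 2 places 4 nowhere but r2c4 ⇒ r2c4=4.
Step 4. [r3c1∈{2,6}] r3c1 is the only open cell in col 1 admitting 2. So r3c1=2.
Step 5. [r4c6∈{1,6}] col 6 places 6 nowhere but r4c6 ⇒ r4c6=6.
Step 6. [r5c2∈{4,6}] 4 has one home in col 2: r5c2, so r5c2=4.
Step 7. [r1c4∈{1,5}] col 4 places 5 nowhere but r1c4 ⇒ r1c4=5.
Step 8. [r4c5∈{1,2}] r4c5 is the only open cell in col 5 admitting 2 ⇒ r4c5=2.
Step 9. [r4c4∈{1}] r4c4 is down to just 1 ⇒ r4c4=1.
Step 10. [r3c5∈{4}] only 4 remains possible at r3c5 ⇒ r3c5=4.
Step 11. [r1c1∈{4}] r1c1 has the single candidate 4. So r1c1=4.
Step 12. [r2c6∈{3}] nothing but 3 survives at r2c6 ⇒ r2c6=3.
Step 13. [r2c3∈{2}] r2c3 has the single candidate 2 ⇒ r2c3=2.
Step 14. [r1c5∈{1}] nothing but 1 survives at r1c5 ⇒ r1c5=1.
Step 15. [r4c2∈{5}] nothing but 5 survives at r4c2 ⇒ r4c2=5.
Step 16. [r6c5∈{5}] r6c5 is down to just 5 ⇒ r6c5=5.
Step 17. [r3c2∈{6}] r3c2 is down to just 6, so r3c2=6.
Step 18. [r5c1∈{6}] r5c1's peers cover all but 6, so r5c1=6.
Step 19. [r5c6∈{1}] r5c6's peers cover all but 1. So r5c6=1.
Step 20. [r3c4∈{3}] only 3 remains possible at r3c4, so r3c4=3.
Step 21. [r5c4∈{2}] r5c4's peers cover all but 2, so r5c4=2.

Answer: 4 3 6 5 1 2 / 5 1 2 4 6 3 / 2 6 1 3 4 5 / 3 5 4 1 2 6 / 6 4 5 2 3 1 / 1 2 3 6 5 4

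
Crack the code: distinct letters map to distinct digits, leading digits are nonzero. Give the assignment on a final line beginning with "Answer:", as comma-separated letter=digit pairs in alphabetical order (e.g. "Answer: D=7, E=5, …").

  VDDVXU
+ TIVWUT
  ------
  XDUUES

Step 1. [col 1: U + T ≡ S (mod 10)] column 1 (U + T ≡ S (mod 10), carry-in 0) doesn't pin U yet; pick U=8 and continue, so U=8.
Step 2. [col 1: U + T ≡ S (mod 10)] no forcing yet in column 1 (carry-in 0); S=9 is free and consistent — try it ⇒ S=9.
Step 3. [col 1: U + T ≡ S (mod 10)] column 1: given U=8, S=9, carry-in 0, and digits 8,9 already taken and all letters distinct, U+T≡S (mod 10) forces T=1. So T=1.
Step 4. [col 2: X + U ≡ E (mod 10)] column 2 (X + U ≡ E (mod 10), carry-in 0) doesn't pin E yet; pick E=4 and continue, so E=4.
Step 5. [col 2: X + U ≡ E (mod 10)] from column 2 (U=8, E=4, carry-in 0, digits 1,4,8,9 already taken and all letters distinct): X must equal 6 ⇒ X=6.
Step 6. [col 3: V + W ≡ U (mod 10)] column 3 (V + W ≡ U (mod 10), carry-in 1) doesn't pin V yet; pick V=5 and continue ⇒ V=5.
Step 7. [col 3: V + W ≡ U (mod 10)] column 3: given V=5, U=8, carry-in 1, and digits 1,4,5,6,8,9 already taken and all letters distinct, V+W≡U (mod 10) forces W=2. So W=2.
Step 8. [col 4: D + V ≡ U (mod 10)] in column 4 we have D+V≡U with carry-in 0; given V=5, U=8 and digits 1,2,4,5,6,8,9 already taken and all letters distinct, that pins D to 3. So D=3.
Step 9. [col 5: D + I ≡ D (mod 10)] in column 5 we have D+I≡D with carry-in 0; given D=3 and digits 1,2,3,4,5,6,8,9 already taken and all letters distinct, that pins I to 0. So I=0.

Answer: D=3, E=4, I=0, S=9, T=1, U=8, V=5, W=2, X=6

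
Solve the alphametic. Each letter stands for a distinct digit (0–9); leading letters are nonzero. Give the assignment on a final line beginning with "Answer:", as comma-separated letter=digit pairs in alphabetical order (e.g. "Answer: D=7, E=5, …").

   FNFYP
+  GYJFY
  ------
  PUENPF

Step 1. [col 1: P + Y ≡ F (mod 10)] Y=5 is one option consistent with column 1 (P + Y ≡ F (mod 10), carry-in 0) — take it ⇒ Y=5.
Step 2. [col 1: P + Y ≡ F (mod 10)] P=1 is one option consistent with column 1 (P + Y ≡ F (mod 10), carry-in 0) — take it, so P=1.
Step 3. [col 1: P + Y ≡ F (mod 10)] column 1 reads P+Y+carry(0)=F with P=1, Y=5; with digits 1,5 already taken and all letters distinct, the only value for F is 6. So F=6.
Step 4. [col 3: F + J ≡ N (mod 10)] no forcing yet in column 3 (carry-in 1); J=2 is free and consistent — try it, so J=2.
Step 5. [col 3: F + J ≡ N (mod 10)] in column 3 we have F+J≡N with carry-in 1; given F=6, J=2 and digits 1,2,5,6 already taken and all letters distinct, that pins N to 9 ⇒ N=9.
Step 6. [col 4: N + Y ≡ E (mod 10)] column 4: given N=9, Y=5, carry-in 0, and digits 1,2,5,6,9 already taken and all letters distinct, N+Y≡E (mod 10) forces E=4, so E=4.
Step 7. [col 5: F + G ≡ U (mod 10)] no forcing yet in column 5 (carry-in 1); U=0 is free and consistent — try it. So U=0.
Step 8. [col 5: F + G ≡ U (mod 10)] in column 5 we have F+G≡U with carry-in 1; given F=6, U=0 and digits 0,1,2,4,5,6,9 already taken and all letters distinct, that pins G to 3. So G=3.

Answer: E=4, F=6, G=3, J=2, N=9, P=1, U=0, Y=5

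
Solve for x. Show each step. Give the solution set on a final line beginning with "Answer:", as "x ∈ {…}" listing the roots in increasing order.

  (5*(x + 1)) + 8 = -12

Step 1. [(5*(x + 1)) + 8 = -12] subtract 8: x sits inside (… + 8). So sub: 5*(x + 1) = -20.
Step 2. [5*(x + 1) = -20] 5 out front; divide by 5. So div: x + 1 = -4.
Step 3. [x + 1 = -4] peel the +1: subtract 1 from each side. So sub: x = -5.

Answer: x ∈ {-5}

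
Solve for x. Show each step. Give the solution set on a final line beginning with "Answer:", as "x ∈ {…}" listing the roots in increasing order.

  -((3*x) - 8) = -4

Step 1. [-((3*x) - 8) = -4] LHS negated; negate both sides, so neg: (3*x) - 8 = 4.
Step 2. [(3*x) - 8 = 4] add 8: x sits inside (… - 8), so sub: 3*x = 12.
Step 3. [3*x = 12] 3 out front; divide by 3, so div: x = 4.

Answer: x ∈ {4}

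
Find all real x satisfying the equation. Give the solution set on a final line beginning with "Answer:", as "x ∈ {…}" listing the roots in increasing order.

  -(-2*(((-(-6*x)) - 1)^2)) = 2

Step 1. [-(-2*(((-(-6*x)) - 1)^2)) = 2] leading − — multiply by −1. So neg: -2*(((-(-6*x)) - 1)^2) = -2.
Step 2. [-2*(((-(-6*x)) - 1)^2) = -2] LHS = -2·(…); ÷-2 both sides, so div: ((-(-6*x)) - 1)^2 = 1.
Step 3. [((-(-6*x)) - 1)^2 = 1] LHS squared, RHS 1 ≥ 0: apply √ (±) ⇒ sqrt: (-(-6*x)) - 1 = 1 or -1.
Step 4. [(-(-6*x)) - 1 = 1 or -1] 1 comes off first (add 1), so sub: -(-6*x) = 2 or 0.
Step 5. [-(-6*x) = 2 or 0] LHS negated; negate both sides ⇒ neg: -6*x = -2 or 0.
Step 6. [-6*x = -2 or 0] -6 out front; divide by -6, so div: x = 1/3 or 0.

Answer: x ∈ {0, 1/3}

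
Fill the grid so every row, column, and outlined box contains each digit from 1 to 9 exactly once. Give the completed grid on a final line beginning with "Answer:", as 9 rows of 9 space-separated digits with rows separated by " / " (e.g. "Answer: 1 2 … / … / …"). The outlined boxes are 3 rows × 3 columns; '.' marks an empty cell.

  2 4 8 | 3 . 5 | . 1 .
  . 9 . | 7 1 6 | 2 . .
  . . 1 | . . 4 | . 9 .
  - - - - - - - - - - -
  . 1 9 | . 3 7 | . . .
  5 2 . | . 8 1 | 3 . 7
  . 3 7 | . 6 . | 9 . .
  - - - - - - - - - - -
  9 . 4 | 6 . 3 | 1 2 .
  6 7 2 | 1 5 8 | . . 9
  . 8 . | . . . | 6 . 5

Step 1. [r2c1∈{3}] r2c1 is down to just 3 ⇒ r2c1=3.
Step 2. [r9c5∈{2,4,7,9}] across col 5, 4 lands solely at r9c5, so r9c5=4.
Step 3. [r7c9∈{8}] r7c9 has the single candidate 8 ⇒ r7c9=8.
Step 4. [r2c8∈{4,5,8}] across row 2, 8 lands solely at r2c8 ⇒ r2c8=8.
Step 5. [r6c6∈{2}] only 2 remains possible at r6c6. So r6c6=2.
Step 6. [r4c7∈{4,5,8}] 8 has one home in col 7: r4c7. So r4c7=8.
Step 7. [r4c1∈{4}] r4c1 is down to just 4, so r4c1=4.
Step 8. [r4c4∈{5}] nothing but 5 survives at r4c4. So r4c4=5.
Step 9. [r6c4∈{4}] r6c4 is down to just 4, so r6c4=4.
Step 10. [r3c7∈{5,7}] across col 7, 5 lands solely at r3c7, so r3c7=5.
Step 11. [r5c8∈{4,6}] in row 5, 4 fits only at r5c8, so r5c8=4.
Step 12. [r9c4∈{2,9}] row 9 places 2 nowhere but r9c4, so r9c4=2.
Step 13. [r1c9∈{6}] r1c9 has the single candidate 6, so r1c9=6.
Step 14. [r9c8∈{3,7}] r9c8 is the only open cell in row 9 admitting 7 ⇒ r9c8=7.
Step 15. [r7c2∈{5}] nothing but 5 survives at r7c2 ⇒ r7c2=5.
Step 16. [r2c3∈{5}] only 5 remains possible at r2c3, so r2c3=5.
Step 17. [r1c5∈{9}] r1c5 has the single candidate 9, so r1c5=9.
Step 18. [r3c2∈{6}] r3c2 is down to just 6 ⇒ r3c2=6.
Step 19. [r9c1∈{1}] r9c1's peers cover all but 1. So r9c1=1.
Step 20. [r3c5∈{2}] r3c5 has the single candidate 2, so r3c5=2.
Step 21. [r3c1∈{7}] r3c1 is down to just 7. So r3c1=7.
Step 22. [r4c8∈{6}] only 6 remains possible at r4c8, so r4c8=6.
Step 23. [r1c7∈{7}] only 7 remains possible at r1c7. So r1c7=7.
Step 24. [r5c3∈{6}] r5c3 is down to just 6 ⇒ r5c3=6.
Step 25. [r6c9∈{1}] only 1 remains possible at r6c9, so r6c9=1.
Step 26. [r4c9∈{2}] only 2 remains possible at r4c9, so r4c9=2.
Step 27. [r8c8∈{3}] r8c8 is down to just 3 ⇒ r8c8=3.
Step 28. [r3c4∈{8}] only 8 remains possible at r3c4, so r3c4=8.
Step 29. [r9c3∈{3}] r9c3 is down to just 3, so r9c3=3.
Step 30. [r8c7∈{4}] r8c7 has the single candidate 4 ⇒ r8c7=4.
Step 31. [r6c1∈{8}] r6c1 is down to just 8. So r6c1=8.
Step 32. [r2c9∈{4}] r2c9 has the single candidate 4. So r2c9=4.
Step 33. [r7c5∈{7}] only 7 remains possible at r7c5 ⇒ r7c5=7.
Step 34. [r5c4∈{9}] r5c4 is down to just 9. So r5c4=9.
Step 35. [r6c8∈{5}] only 5 remains possible at r6c8 ⇒ r6c8=5.
Step 36. [r3c9∈{3}] r3c9 is down to just 3 ⇒ r3c9=3.
Step 37. [r9c6∈{9}] only 9 remains possible at r9c6. So r9c6=9.

Answer: 2 4 8 3 9 5 7 1 6 / 3 9 5 7 1 6 2 8 4 / 7 6 1 8 2 4 5 9 3 / 4 1 9 5 3 7 8 6 2 / 5 2 6 9 8 1 3 4 7 / 8 3 7 4 6 2 9 5 1 / 9 5 4 6 7 3 1 2 8 / 6 7 2 1 5 8 4 3 9 / 1 8 3 2 4 9 6 7 5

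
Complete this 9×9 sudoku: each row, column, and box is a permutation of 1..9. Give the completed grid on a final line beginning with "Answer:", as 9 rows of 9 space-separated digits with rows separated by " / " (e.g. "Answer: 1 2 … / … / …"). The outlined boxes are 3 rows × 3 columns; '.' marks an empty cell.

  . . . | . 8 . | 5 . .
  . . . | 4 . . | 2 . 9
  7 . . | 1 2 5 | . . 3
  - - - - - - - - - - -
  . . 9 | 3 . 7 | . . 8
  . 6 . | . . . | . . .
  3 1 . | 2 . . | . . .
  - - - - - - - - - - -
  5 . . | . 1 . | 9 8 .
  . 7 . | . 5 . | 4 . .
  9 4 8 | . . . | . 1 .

Step 1. [r6c6∈{4,6,8,9}] row 6 places 8 nowhere but r6c6, so r6c6=8.
Step 2. [r1c9∈{1,4,6,7}] r1c9 is the only open cell in box 3 admitting 1 ⇒ r1c9=1.
Step 3. [r9c9∈{2,5,6,7}] 5 has one home in row 9: r9c9. So r9c9=5.
Step 4. [r7c6∈{2,3,4,6}] across row 7, 4 lands solely at r7c6 ⇒ r7c6=4.
Step 5. [r5c1∈{2,4,8}] 8 has one home in row 5: r5c1, so r5c1=8.
Step 6. [r9c6∈{2,3,6}] row 9 places 2 nowhere but r9c6, so r9c6=2.
Step 7. [r2c2∈{3,5,8}] r2c2 is the only open cell in row 2 admitting 8, so r2c2=8.
Step 8. [r2c3∈{1,3,5,6}] 5 has one home in row 2: r2c3, so r2c3=5.
Step 9. [r6c8∈{4,5,6,7,9}] across row 6, 5 lands solely at r6c8. So r6c8=5.
Step 10. [r5c8∈{2,3,4,7,9}] 9 has one home in col 8: r5c8, so r5c8=9.
Step 11. [r8c8∈{2,3,6}] across col 8, 3 lands solely at r8c8 ⇒ r8c8=3.
Step 12. [r4c8∈{2,4,6}] r4c8 is the only open cell in col 8 admitting 2 ⇒ r4c8=2.
Step 13. [r5c3∈{2,4,7}] across row 5, 2 lands solely at r5c3 ⇒ r5c3=2.
Step 14. [r9c5∈{3,6,7}] in row 9, 3 fits only at r9c5, so r9c5=3.
Step 15. [r2c5∈{6,7}] across col 5, 7 lands solely at r2c5, so r2c5=7.
Step 16. [r2c8∈{6}] nothing but 6 survives at r2c8 ⇒ r2c8=6.
Step 17. [r3c3∈{4,6}] in row 3, 6 fits only at r3c3. So r3c3=6.
Step 18. [r8c1∈{1,2,6}] in col 1, 6 fits only at r8c1. So r8c1=6.
Step 19. [r7c2∈{2,3}] 2 has one home in box 7: r7c2, so r7c2=2.
Step 20. [r1c6∈{3,6,9}] col 6 places 6 nowhere but r1c6, so r1c6=6.
Step 21. [r5c5∈{4}] only 4 remains possible at r5c5. So r5c5=4.
Step 22. [r5c9∈{7}] r5c9 is down to just 7 ⇒ r5c9=7.
Step 23. [r6c7∈{6}] r6c7's peers cover all but 6, so r6c7=6.
Step 24. [r4c1∈{4}] r4c1 has the single candidate 4. So r4c1=4.
Step 25. [r1c4∈{9}] r1c4's peers cover all but 9 ⇒ r1c4=9.
Step 26. [r7c4∈{6,7}] 7 has one home in row 7: r7c4. So r7c4=7.
Step 27. [r1c3∈{3,4}] in col 3, 4 fits only at r1c3 ⇒ r1c3=4.
Step 28. [r4c7∈{1}] nothing but 1 survives at r4c7, so r4c7=1.
Step 29. [r8c9∈{2}] only 2 remains possible at r8c9. So r8c9=2.
Step 30. [r6c9∈{4}] nothing but 4 survives at r6c9 ⇒ r6c9=4.
Step 31. [r6c3∈{7}] only 7 remains possible at r6c3. So r6c3=7.
Step 32. [r5c6∈{1}] r5c6 has the single candidate 1 ⇒ r5c6=1.
Step 33. [r2c6∈{3}] r2c6 has the single candidate 3. So r2c6=3.
Step 34. [r6c5∈{9}] r6c5's peers cover all but 9. So r6c5=9.
Step 35. [r8c6∈{9}] r8c6 has the single candidate 9. So r8c6=9.
Step 36. [r3c8∈{4}] r3c8's peers cover all but 4 ⇒ r3c8=4.
Step 37. [r1c2∈{3}] r1c2 is down to just 3, so r1c2=3.
Step 38. [r2c1∈{1}] nothing but 1 survives at r2c1, so r2c1=1.
Step 39. [r1c1∈{2}] r1c1 has the single candidate 2. So r1c1=2.
Step 40. [r5c7∈{3}] r5c7 has the single candidate 3, so r5c7=3.
Step 41. [r8c3∈{1}] nothing but 1 survives at r8c3 ⇒ r8c3=1.
Step 42. [r3c7∈{8}] only 8 remains possible at r3c7 ⇒ r3c7=8.
Step 43. [r4c5∈{6}] only 6 remains possible at r4c5 ⇒ r4c5=6.
Step 44. [r9c7∈{7}] r9c7 is down to just 7 ⇒ r9c7=7.
Step 45. [r1c8∈{7}] nothing but 7 survives at r1c8 ⇒ r1c8=7.
Step 46. [r9c4∈{6}] r9c4 is down to just 6, so r9c4=6.
Step 47. [r7c3∈{3}] only 3 remains possible at r7c3. So r7c3=3.
Step 48. [r8c4∈{8}] r8c4 has the single candidate 8. So r8c4=8.
Step 49. [r5c4∈{5}] nothing but 5 survives at r5c4, so r5c4=5.
Step 50. [r3c2∈{9}] r3c2's peers cover all but 9, so r3c2=9.
Step 51. [r4c2∈{5}] only 5 remains possible at r4c2. So r4c2=5.
Step 52. [r7c9∈{6}] nothing but 6 survives at r7c9 ⇒ r7c9=6.

Answer: 2 3 4 9 8 6 5 7 1 / 1 8 5 4 7 3 2 6 9 / 7 9 6 1 2 5 8 4 3 / 4 5 9 3 6 7 1 2 8 / 8 6 2 5 4 1 3 9 7 / 3 1 7 2 9 8 6 5 4 / 5 2 3 7 1 4 9 8 6 / 6 7 1 8 5 9 4 3 2 / 9 4 8 6 3 2 7 1 5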